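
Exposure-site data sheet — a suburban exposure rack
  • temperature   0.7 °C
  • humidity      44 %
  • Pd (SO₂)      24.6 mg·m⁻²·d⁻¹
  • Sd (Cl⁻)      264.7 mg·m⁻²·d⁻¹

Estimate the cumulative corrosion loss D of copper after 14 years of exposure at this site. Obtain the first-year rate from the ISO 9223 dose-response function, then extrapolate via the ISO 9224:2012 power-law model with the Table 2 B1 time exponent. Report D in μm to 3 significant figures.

copper: T≤10 °C ⇒ hinge +0.126·(0.7−10) = -1.1718
  Pd branch = 0.0053·Pd^0.26·e^(0.059·RH+f) = 0.05063 μm/a
  Cl⁻ term: 0.01025·264.7^0.27·exp(0.036·44+0.049·0.7) = 0.2332
  r_corr = 0.05063 + 0.2332 = 0.2838 μm/a
Long-term exponent b (ISO 9224 Table 2, B1) = 0.667
  D(14) = 0.2838 × 14^0.667 = 0.2838 × 5.814 = 1.65 μm

D(14) = 1.65 μm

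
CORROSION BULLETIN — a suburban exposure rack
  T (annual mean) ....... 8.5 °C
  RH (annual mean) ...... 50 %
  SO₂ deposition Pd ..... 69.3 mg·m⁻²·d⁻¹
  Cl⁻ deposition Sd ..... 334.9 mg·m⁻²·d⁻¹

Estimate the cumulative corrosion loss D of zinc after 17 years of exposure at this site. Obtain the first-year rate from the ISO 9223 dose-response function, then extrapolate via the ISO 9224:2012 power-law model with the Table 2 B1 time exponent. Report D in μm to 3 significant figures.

D(17) = 22.6 μm

zinc: f(T) = +0.038·(T−10) [T≤10 °C] = -0.0570
  Pd branch = 0.0129·Pd^0.44·e^(0.046·RH+f) = 0.7846 μm/a
  Sd branch = 0.0175·Sd^0.57·e^(0.008·RH+0.085·T) = 1.478 μm/a
  sum: 0.7846 + 1.478 → r_corr = 2.263 μm/a
ISO 9224: D(t) = r_corr · t^b with b = 0.813 (zinc, B1)
  D(17) = 2.263 × 17^0.813 = 2.263 × 10.01 = 22.65 μm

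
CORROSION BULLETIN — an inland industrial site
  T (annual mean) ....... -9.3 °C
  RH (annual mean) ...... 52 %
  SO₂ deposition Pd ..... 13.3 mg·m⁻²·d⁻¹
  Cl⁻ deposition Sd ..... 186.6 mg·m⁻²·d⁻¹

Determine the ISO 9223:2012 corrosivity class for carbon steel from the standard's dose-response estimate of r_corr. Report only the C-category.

C2

carbon steel: f(T) = +0.150·(T−10) [T≤10 °C] = -2.8950
  sulphur-dioxide contribution → 1.064 μm/a
  chloride contribution → 10.01 μm/a
  total first-year rate 11.07 μm/a
ISO 9223 Table 2 (carbon steel): 1.3 < 11.1 ≤ 25 μm/a ⇒ C2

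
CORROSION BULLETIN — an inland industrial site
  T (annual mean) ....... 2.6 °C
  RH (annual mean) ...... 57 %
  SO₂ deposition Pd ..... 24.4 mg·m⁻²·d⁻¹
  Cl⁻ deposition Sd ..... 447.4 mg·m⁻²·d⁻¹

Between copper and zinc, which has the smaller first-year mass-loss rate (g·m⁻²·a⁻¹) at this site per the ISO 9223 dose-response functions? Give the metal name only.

copper: temperature factor f = +0.126·(-7.4) = -0.9324
  SO₂ term: 0.0053·24.4^0.26·exp(0.059·57-0.9324) = 0.1382
  Cl⁻ term: 0.01025·447.4^0.27·exp(0.036·57+0.049·2.6) = 0.4709
  sum: 0.1382 + 0.4709 → r_corr = 0.6091 μm/a
  mass loss = 0.6091 μm/a × 8.96 g/cm³ = 5.458 g·m⁻²·a⁻¹
zinc: T≤10 °C ⇒ hinge +0.038·(2.6−10) = -0.2812
  Pd branch = 0.0129·Pd^0.44·e^(0.046·RH+f) = 0.5466 μm/a
  Cl⁻ term: 0.0175·447.4^0.57·exp(0.008·57+0.085·2.6) = 1.117
  r_corr = 0.5466 + 1.117 = 1.663 μm/a
  mass loss = 1.663 μm/a × 7.14 g/cm³ = 11.88 g·m⁻²·a⁻¹
Ordering by g·m⁻²·a⁻¹: zinc (11.9) > copper (5.46)

copper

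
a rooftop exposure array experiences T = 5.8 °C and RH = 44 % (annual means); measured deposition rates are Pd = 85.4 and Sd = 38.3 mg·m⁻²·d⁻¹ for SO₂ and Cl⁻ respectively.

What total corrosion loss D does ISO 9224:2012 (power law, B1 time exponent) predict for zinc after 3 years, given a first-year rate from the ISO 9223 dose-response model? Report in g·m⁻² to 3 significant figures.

D(3) = 15.9 g·m⁻²

zinc: f(T) = +0.038·(T−10) [T≤10 °C] = -0.1596
  SO₂ term: 0.0129·85.4^0.44·exp(0.046·44-0.1596) = 0.589
  Sd branch = 0.0175·Sd^0.57·e^(0.008·RH+0.085·T) = 0.3254 μm/a
  r_corr = 0.589 + 0.3254 = 0.9144 μm/a
Long-term exponent b (ISO 9224 Table 2, B1) = 0.813
  D(3) = 0.9144 × 3^0.813 = 0.9144 × 2.443 = 2.234 μm
  Mass loss = 2.234 μm × 7.14 g/cm³ = 15.95 g·m⁻²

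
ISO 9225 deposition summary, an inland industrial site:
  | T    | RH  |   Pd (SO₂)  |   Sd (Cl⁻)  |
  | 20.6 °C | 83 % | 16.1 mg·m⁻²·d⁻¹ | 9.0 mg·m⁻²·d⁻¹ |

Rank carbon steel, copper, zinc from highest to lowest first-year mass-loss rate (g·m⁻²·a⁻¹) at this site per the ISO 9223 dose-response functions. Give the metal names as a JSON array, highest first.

carbon steel: f(T) = -0.054·(T−10) [T>10 °C] = -0.5724
  SO₂ term: 1.77·16.1^0.52·exp(0.02·83-0.5724) = 22.28
  Cl⁻ term: 0.102·9.0^0.62·exp(0.033·83+0.04·20.6) = 14.05
  r_corr = 22.28 + 14.05 = 36.33 μm/a
  mass loss = 36.33 μm/a × 7.85 g/cm³ = 285.2 g·m⁻²·a⁻¹
copper: T>10 °C ⇒ hinge -0.080·(20.6−10) = -0.8480
  SO₂ term: 0.0053·16.1^0.26·exp(0.059·83-0.8480) = 0.6259
  Cl⁻ term: 0.01025·9.0^0.27·exp(0.036·83+0.049·20.6) = 1.01
  sum: 0.6259 + 1.01 → r_corr = 1.636 μm/a
  mass loss = 1.636 μm/a × 8.96 g/cm³ = 14.66 g·m⁻²·a⁻¹
zinc: T>10 °C ⇒ hinge -0.071·(20.6−10) = -0.7526
  SO₂ term: 0.0129·16.1^0.44·exp(0.046·83-0.7526) = 0.9395
  Sd branch = 0.0175·Sd^0.57·e^(0.008·RH+0.085·T) = 0.6851 μm/a
  r_corr = 0.9395 + 0.6851 = 1.625 μm/a
  mass loss = 1.625 μm/a × 7.14 g/cm³ = 11.6 g·m⁻²·a⁻¹
Ordering by g·m⁻²·a⁻¹: carbon steel (285) > copper (14.7) > zinc (11.6)

["carbon steel", "copper", "zinc"]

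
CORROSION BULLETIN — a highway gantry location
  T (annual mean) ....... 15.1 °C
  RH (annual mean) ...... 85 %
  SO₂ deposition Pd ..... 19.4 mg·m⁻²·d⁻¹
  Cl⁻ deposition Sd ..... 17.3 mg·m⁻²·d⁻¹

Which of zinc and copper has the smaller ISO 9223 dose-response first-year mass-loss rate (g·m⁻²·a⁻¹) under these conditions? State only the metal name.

zinc

zinc: T>10 °C ⇒ hinge -0.071·(15.1−10) = -0.3621
  SO₂ term: 0.0129·19.4^0.44·exp(0.046·85-0.3621) = 1.652
  Sd branch = 0.0175·Sd^0.57·e^(0.008·RH+0.085·T) = 0.6331 μm/a
  sum: 1.652 + 0.6331 → r_corr = 2.285 μm/a
  mass loss = 2.285 μm/a × 7.14 g/cm³ = 16.32 g·m⁻²·a⁻¹
copper: f(T) = -0.080·(T−10) [T>10 °C] = -0.4080
  Pd branch = 0.0053·Pd^0.26·e^(0.059·RH+f) = 1.148 μm/a
  Cl⁻ term: 0.01025·17.3^0.27·exp(0.036·85+0.049·15.1) = 0.9892
  r_corr = 1.148 + 0.9892 = 2.137 μm/a
  mass loss = 2.137 μm/a × 8.96 g/cm³ = 19.15 g·m⁻²·a⁻¹
Ordering by g·m⁻²·a⁻¹: copper (19.1) > zinc (16.3)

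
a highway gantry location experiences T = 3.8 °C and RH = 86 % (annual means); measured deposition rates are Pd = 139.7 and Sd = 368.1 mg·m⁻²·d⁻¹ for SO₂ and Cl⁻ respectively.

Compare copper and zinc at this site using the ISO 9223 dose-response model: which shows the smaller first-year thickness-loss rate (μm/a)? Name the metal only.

copper

copper: temperature factor f = +0.126·(-6.2) = -0.7812
  Pd branch = 0.0053·Pd^0.26·e^(0.059·RH+f) = 1.401 μm/a
  Cl⁻ term: 0.01025·368.1^0.27·exp(0.036·86+0.049·3.8) = 1.346
  sum: 1.401 + 1.346 → r_corr = 2.747 μm/a
zinc: f(T) = +0.038·(T−10) [T≤10 °C] = -0.2356
  SO₂ term: 0.0129·139.7^0.44·exp(0.046·86-0.2356) = 4.68
  Cl⁻ term: 0.0175·368.1^0.57·exp(0.008·86+0.085·3.8) = 1.395
  sum: 4.68 + 1.395 → r_corr = 6.075 μm/a
Ordering by μm/a: zinc (6.08) > copper (2.75)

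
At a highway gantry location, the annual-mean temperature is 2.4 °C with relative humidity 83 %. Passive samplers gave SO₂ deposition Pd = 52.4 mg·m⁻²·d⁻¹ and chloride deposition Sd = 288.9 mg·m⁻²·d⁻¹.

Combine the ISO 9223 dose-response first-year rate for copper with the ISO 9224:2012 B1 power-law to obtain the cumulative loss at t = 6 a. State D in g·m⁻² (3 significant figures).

copper: f(T) = +0.126·(T−10) [T≤10 °C] = -0.9576
  sulphur-dioxide contribution → 0.7624 μm/a
  chloride contribution → 1.057 μm/a
  ⇒ r_corr(copper) = 1.819 μm/a
Power-law: D(6) = r_corr · 6^0.667
  D(6) = 1.819 × 6^0.667 = 1.819 × 3.304 = 6.009 μm
  Mass loss = 6.009 μm × 8.96 g/cm³ = 53.84 g·m⁻²

D(6) = 53.8 g·m⁻²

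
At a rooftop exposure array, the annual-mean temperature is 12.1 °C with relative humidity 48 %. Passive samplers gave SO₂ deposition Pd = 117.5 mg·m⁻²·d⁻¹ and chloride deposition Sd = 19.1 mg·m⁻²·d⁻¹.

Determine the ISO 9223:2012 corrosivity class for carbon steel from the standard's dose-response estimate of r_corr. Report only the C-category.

C4

carbon steel: f(T) = -0.054·(T−10) [T>10 °C] = -0.1134
  Pd branch = 1.77·Pd^0.52·e^(0.02·RH+f) = 49.21 μm/a
  Sd branch = 0.102·Sd^0.62·e^(0.033·RH+0.04·T) = 5.023 μm/a
  r_corr = 49.21 + 5.023 = 54.23 μm/a
Category bounds: 50…80 μm/a bracket r_corr ⇒ C4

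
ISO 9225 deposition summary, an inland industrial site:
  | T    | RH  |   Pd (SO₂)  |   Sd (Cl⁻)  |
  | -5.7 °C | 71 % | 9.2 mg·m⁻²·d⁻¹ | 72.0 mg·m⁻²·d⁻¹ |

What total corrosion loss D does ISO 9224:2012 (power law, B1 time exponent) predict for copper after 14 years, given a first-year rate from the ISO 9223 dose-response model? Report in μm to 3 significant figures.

copper: f(T) = +0.126·(T−10) [T≤10 °C] = -1.9782
  Pd branch = 0.0053·Pd^0.26·e^(0.059·RH+f) = 0.0861 μm/a
  Cl⁻ term: 0.01025·72.0^0.27·exp(0.036·71+0.049·-5.7) = 0.3169
  r_corr = 0.0861 + 0.3169 = 0.403 μm/a
ISO 9224: D(t) = r_corr · t^b with b = 0.667 (copper, B1)
  D(14) = 0.403 × 14^0.667 = 0.403 × 5.814 = 2.343 μm

D(14) = 2.34 μm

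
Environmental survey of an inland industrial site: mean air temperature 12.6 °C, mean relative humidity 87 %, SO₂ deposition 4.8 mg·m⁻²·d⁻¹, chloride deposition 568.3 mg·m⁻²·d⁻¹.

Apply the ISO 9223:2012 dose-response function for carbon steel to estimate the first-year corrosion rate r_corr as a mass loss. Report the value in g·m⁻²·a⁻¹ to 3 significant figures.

r_corr = 1.35e+03 g·m⁻²·a⁻¹

carbon steel: temperature factor f = -0.054·(2.6) = -0.1404
  Pd branch = 1.77·Pd^0.52·e^(0.02·RH+f) = 19.81 μm/a
  Cl⁻ term: 0.102·568.3^0.62·exp(0.033·87+0.04·12.6) = 152.1
  r_corr = 19.81 + 152.1 = 171.9 μm/a
Convert to mass loss: 171.9 μm/a × 7.85 g/cm³ = 1350 g·m⁻²·a⁻¹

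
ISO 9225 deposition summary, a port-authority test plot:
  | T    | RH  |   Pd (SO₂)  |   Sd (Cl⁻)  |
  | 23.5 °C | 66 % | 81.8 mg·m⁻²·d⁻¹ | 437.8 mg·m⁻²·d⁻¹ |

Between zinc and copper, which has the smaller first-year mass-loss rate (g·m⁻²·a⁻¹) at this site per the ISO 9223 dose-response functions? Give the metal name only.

copper

zinc: temperature factor f = -0.071·(13.5) = -0.9585
  sulphur-dioxide contribution → 0.7152 μm/a
  chloride contribution → 7.004 μm/a
  ⇒ r_corr(zinc) = 7.72 μm/a
  mass loss = 7.72 μm/a × 7.14 g/cm³ = 55.12 g·m⁻²·a⁻¹
copper: temperature factor f = -0.080·(13.5) = -1.0800
  sulphur-dioxide contribution → 0.2778 μm/a
  chloride contribution → 1.802 μm/a
  ⇒ r_corr(copper) = 2.08 μm/a
  mass loss = 2.08 μm/a × 8.96 g/cm³ = 18.64 g·m⁻²·a⁻¹
Ordering by g·m⁻²·a⁻¹: zinc (55.1) > copper (18.6)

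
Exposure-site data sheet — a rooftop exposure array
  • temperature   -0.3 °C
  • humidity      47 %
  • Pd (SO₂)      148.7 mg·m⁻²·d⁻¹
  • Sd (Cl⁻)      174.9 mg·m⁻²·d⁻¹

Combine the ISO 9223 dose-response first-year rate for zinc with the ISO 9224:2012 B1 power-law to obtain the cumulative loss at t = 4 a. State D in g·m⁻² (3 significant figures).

zinc: temperature factor f = +0.038·(-10.3) = -0.3914
  SO₂ term: 0.0129·148.7^0.44·exp(0.046·47-0.3914) = 0.6845
  Sd branch = 0.0175·Sd^0.57·e^(0.008·RH+0.085·T) = 0.4717 μm/a
  r_corr = 0.6845 + 0.4717 = 1.156 μm/a
ISO 9224: D(t) = r_corr · t^b with b = 0.813 (zinc, B1)
  D(4) = 1.156 × 4^0.813 = 1.156 × 3.087 = 3.569 μm
  Mass loss = 3.569 μm × 7.14 g/cm³ = 25.48 g·m⁻²

D(4) = 25.5 g·m⁻²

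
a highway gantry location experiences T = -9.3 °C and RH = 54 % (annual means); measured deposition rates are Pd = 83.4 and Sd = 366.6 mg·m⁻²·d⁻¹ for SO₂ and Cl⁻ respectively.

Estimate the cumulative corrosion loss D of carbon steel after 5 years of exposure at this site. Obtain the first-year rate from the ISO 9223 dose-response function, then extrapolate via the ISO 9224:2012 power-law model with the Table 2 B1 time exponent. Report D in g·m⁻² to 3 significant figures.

carbon steel: T≤10 °C ⇒ hinge +0.150·(-9.3−10) = -2.8950
  sulphur-dioxide contribution → 2.876 μm/a
  chloride contribution → 16.25 μm/a
  ⇒ r_corr(carbon steel) = 19.12 μm/a
Long-term exponent b (ISO 9224 Table 2, B1) = 0.523
  D(5) = 19.12 × 5^0.523 = 19.12 × 2.32 = 44.37 μm
  Mass loss = 44.37 μm × 7.85 g/cm³ = 348.3 g·m⁻²

D(5) = 348 g·m⁻²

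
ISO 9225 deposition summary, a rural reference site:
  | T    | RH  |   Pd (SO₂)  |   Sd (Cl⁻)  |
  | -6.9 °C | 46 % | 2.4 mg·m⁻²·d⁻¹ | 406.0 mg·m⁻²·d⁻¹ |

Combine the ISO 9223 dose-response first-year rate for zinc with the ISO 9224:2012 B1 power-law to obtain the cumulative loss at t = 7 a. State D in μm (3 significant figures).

zinc: T≤10 °C ⇒ hinge +0.038·(-6.9−10) = -0.6422
  Pd branch = 0.0129·Pd^0.44·e^(0.046·RH+f) = 0.08278 μm/a
  Sd branch = 0.0175·Sd^0.57·e^(0.008·RH+0.085·T) = 0.4315 μm/a
  r_corr = 0.08278 + 0.4315 = 0.5143 μm/a
Long-term exponent b (ISO 9224 Table 2, B1) = 0.813
  D(7) = 0.5143 × 7^0.813 = 0.5143 × 4.865 = 2.502 μm

D(7) = 2.50 μm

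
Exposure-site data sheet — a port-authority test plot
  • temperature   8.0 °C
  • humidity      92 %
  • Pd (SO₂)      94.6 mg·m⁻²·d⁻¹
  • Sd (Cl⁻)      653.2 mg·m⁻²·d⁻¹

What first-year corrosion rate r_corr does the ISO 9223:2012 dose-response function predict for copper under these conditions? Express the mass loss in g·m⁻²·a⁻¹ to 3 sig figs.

copper: f(T) = +0.126·(T−10) [T≤10 °C] = -0.2520
  SO₂ term: 0.0053·94.6^0.26·exp(0.059·92-0.2520) = 3.061
  Sd branch = 0.01025·Sd^0.27·e^(0.036·RH+0.049·T) = 2.396 μm/a
  sum: 3.061 + 2.396 → r_corr = 5.457 μm/a
Convert to mass loss: 5.457 μm/a × 8.96 g/cm³ = 48.89 g·m⁻²·a⁻¹

r_corr = 48.9 g·m⁻²·a⁻¹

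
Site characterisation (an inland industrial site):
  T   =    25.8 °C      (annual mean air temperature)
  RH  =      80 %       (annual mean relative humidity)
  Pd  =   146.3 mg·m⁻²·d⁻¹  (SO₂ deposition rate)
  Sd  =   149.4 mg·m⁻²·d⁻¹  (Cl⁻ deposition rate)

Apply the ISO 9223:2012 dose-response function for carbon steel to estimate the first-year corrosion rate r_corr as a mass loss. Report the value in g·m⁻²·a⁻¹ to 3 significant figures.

carbon steel: f(T) = -0.054·(T−10) [T>10 °C] = -0.8532
  sulphur-dioxide contribution → 49.92 μm/a
  chloride contribution → 89.42 μm/a
  ⇒ r_corr(carbon steel) = 139.3 μm/a
Convert to mass loss: 139.3 μm/a × 7.85 g/cm³ = 1094 g·m⁻²·a⁻¹

r_corr = 1.09e+03 g·m⁻²·a⁻¹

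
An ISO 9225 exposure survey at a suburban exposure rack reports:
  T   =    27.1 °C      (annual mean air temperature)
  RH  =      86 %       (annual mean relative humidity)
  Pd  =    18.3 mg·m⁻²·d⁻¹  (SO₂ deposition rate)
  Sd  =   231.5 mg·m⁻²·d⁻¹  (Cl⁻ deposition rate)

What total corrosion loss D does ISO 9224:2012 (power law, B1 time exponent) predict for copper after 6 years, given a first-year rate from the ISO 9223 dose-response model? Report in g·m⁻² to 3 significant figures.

copper: T>10 °C ⇒ hinge -0.080·(27.1−10) = -1.3680
  Pd branch = 0.0053·Pd^0.26·e^(0.059·RH+f) = 0.4592 μm/a
  Sd branch = 0.01025·Sd^0.27·e^(0.036·RH+0.049·T) = 3.719 μm/a
  sum: 0.4592 + 3.719 → r_corr = 4.178 μm/a
Power-law: D(6) = r_corr · 6^0.667
  D(6) = 4.178 × 6^0.667 = 4.178 × 3.304 = 13.8 μm
  Mass loss = 13.8 μm × 8.96 g/cm³ = 123.7 g·m⁻²

D(6) = 124 g·m⁻²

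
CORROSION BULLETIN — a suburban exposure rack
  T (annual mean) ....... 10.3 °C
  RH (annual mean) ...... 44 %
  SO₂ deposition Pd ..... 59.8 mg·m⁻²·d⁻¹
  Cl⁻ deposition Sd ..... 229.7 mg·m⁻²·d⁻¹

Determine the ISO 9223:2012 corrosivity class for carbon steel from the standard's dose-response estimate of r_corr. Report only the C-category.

C4

carbon steel: f(T) = -0.054·(T−10) [T>10 °C] = -0.0162
  SO₂ term: 1.77·59.8^0.52·exp(0.02·44-0.0162) = 35.24
  Cl⁻ term: 0.102·229.7^0.62·exp(0.033·44+0.04·10.3) = 19.14
  sum: 35.24 + 19.14 → r_corr = 54.38 μm/a
54.4 μm/a falls in (50, 80] for carbon steel → category C4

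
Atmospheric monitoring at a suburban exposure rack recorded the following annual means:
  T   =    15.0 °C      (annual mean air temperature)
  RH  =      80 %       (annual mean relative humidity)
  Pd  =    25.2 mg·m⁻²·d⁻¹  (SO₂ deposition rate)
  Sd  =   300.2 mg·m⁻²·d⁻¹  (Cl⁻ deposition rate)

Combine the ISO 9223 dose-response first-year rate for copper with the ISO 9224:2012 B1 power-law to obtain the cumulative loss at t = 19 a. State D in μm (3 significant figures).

copper: f(T) = -0.080·(T−10) [T>10 °C] = -0.4000
  Pd branch = 0.0053·Pd^0.26·e^(0.059·RH+f) = 0.9221 μm/a
  Cl⁻ term: 0.01025·300.2^0.27·exp(0.036·80+0.049·15.0) = 1.777
  sum: 0.9221 + 1.777 → r_corr = 2.699 μm/a
Power-law: D(19) = r_corr · 19^0.667
  D(19) = 2.699 × 19^0.667 = 2.699 × 7.127 = 19.24 μm

D(19) = 19.2 μm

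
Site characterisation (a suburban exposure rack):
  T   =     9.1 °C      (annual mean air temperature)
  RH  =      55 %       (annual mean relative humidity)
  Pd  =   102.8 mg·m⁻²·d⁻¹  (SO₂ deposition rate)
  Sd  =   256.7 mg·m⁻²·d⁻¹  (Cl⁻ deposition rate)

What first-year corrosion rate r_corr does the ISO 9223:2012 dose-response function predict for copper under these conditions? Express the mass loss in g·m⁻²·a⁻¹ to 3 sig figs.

r_corr = 8.28 g·m⁻²·a⁻¹

copper: T≤10 °C ⇒ hinge +0.126·(9.1−10) = -0.1134
  SO₂ term: 0.0053·102.8^0.26·exp(0.059·55-0.1134) = 0.405
  Cl⁻ term: 0.01025·256.7^0.27·exp(0.036·55+0.049·9.1) = 0.5186
  r_corr = 0.405 + 0.5186 = 0.9236 μm/a
Convert to mass loss: 0.9236 μm/a × 8.96 g/cm³ = 8.275 g·m⁻²·a⁻¹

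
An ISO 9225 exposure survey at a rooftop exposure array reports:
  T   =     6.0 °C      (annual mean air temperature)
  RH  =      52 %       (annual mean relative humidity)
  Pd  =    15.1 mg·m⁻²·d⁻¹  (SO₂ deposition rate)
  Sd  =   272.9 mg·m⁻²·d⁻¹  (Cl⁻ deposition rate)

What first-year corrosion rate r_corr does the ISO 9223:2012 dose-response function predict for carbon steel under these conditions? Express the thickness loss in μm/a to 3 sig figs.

r_corr = 34.6 μm/a

carbon steel: T≤10 °C ⇒ hinge +0.150·(6.0−10) = -0.6000
  sulphur-dioxide contribution → 11.28 μm/a
  chloride contribution → 23.36 μm/a
  ⇒ r_corr(carbon steel) = 34.63 μm/a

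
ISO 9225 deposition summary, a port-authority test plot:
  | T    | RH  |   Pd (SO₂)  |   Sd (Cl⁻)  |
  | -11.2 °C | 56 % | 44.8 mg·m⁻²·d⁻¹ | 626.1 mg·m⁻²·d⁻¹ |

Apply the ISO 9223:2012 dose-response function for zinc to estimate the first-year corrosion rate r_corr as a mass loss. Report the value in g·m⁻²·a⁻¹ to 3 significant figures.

r_corr = 5.85 g·m⁻²·a⁻¹

zinc: T≤10 °C ⇒ hinge +0.038·(-11.2−10) = -0.8056
  sulphur-dioxide contribution → 0.4037 μm/a
  chloride contribution → 0.4152 μm/a
  ⇒ r_corr(zinc) = 0.8189 μm/a
Convert to mass loss: 0.8189 μm/a × 7.14 g/cm³ = 5.847 g·m⁻²·a⁻¹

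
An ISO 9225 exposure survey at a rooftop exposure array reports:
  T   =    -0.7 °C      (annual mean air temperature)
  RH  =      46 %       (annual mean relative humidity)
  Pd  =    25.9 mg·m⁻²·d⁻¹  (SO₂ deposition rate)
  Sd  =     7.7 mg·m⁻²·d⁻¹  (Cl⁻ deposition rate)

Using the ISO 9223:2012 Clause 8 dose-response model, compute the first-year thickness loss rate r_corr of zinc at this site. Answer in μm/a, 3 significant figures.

zinc: f(T) = +0.038·(T−10) [T≤10 °C] = -0.4066
  sulphur-dioxide contribution → 0.2984 μm/a
  chloride contribution → 0.07626 μm/a
  ⇒ r_corr(zinc) = 0.3747 μm/a

r_corr = 0.375 μm/a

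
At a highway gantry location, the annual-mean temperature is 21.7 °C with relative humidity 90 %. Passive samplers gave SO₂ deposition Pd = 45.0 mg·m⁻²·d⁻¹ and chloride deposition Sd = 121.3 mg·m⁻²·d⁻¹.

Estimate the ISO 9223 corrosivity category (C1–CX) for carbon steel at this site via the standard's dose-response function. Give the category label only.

carbon steel: temperature factor f = -0.054·(11.7) = -0.6318
  sulphur-dioxide contribution → 41.21 μm/a
  chloride contribution → 92.77 μm/a
  ⇒ r_corr(carbon steel) = 134 μm/a
134 μm/a falls in (80, 200] for carbon steel → category C5

C5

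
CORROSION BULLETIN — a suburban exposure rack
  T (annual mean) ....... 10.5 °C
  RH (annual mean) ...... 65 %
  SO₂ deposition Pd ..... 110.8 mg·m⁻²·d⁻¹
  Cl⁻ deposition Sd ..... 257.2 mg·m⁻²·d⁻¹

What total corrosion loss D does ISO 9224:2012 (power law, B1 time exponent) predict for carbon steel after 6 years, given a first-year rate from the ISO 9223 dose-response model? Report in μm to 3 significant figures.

carbon steel: temperature factor f = -0.054·(0.5) = -0.0270
  sulphur-dioxide contribution → 73.11 μm/a
  chloride contribution → 41.39 μm/a
  total first-year rate 114.5 μm/a
ISO 9224: D(t) = r_corr · t^b with b = 0.523 (carbon steel, B1)
  D(6) = 114.5 × 6^0.523 = 114.5 × 2.553 = 292.3 μm

D(6) = 292 μm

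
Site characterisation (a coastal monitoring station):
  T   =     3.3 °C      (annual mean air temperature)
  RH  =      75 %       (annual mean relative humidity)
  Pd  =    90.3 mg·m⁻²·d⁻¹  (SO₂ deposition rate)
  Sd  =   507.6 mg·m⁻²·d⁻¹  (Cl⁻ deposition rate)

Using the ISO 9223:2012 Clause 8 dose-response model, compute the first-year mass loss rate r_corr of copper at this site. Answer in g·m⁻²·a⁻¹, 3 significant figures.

r_corr = 14.1 g·m⁻²·a⁻¹

copper: temperature factor f = +0.126·(-6.7) = -0.8442
  sulphur-dioxide contribution → 0.6136 μm/a
  chloride contribution → 0.9639 μm/a
  ⇒ r_corr(copper) = 1.577 μm/a
Convert to mass loss: 1.577 μm/a × 8.96 g/cm³ = 14.13 g·m⁻²·a⁻¹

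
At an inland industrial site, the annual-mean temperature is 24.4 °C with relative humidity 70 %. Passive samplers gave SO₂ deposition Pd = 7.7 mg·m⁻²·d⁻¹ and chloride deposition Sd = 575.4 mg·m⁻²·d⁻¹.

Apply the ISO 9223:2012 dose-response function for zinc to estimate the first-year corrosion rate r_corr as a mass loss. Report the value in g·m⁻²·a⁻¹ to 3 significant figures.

zinc: f(T) = -0.071·(T−10) [T>10 °C] = -1.0224
  Pd branch = 0.0129·Pd^0.44·e^(0.046·RH+f) = 0.2851 μm/a
  Cl⁻ term: 0.0175·575.4^0.57·exp(0.008·70+0.085·24.4) = 9.123
  sum: 0.2851 + 9.123 → r_corr = 9.408 μm/a
Convert to mass loss: 9.408 μm/a × 7.14 g/cm³ = 67.18 g·m⁻²·a⁻¹

r_corr = 67.2 g·m⁻²·a⁻¹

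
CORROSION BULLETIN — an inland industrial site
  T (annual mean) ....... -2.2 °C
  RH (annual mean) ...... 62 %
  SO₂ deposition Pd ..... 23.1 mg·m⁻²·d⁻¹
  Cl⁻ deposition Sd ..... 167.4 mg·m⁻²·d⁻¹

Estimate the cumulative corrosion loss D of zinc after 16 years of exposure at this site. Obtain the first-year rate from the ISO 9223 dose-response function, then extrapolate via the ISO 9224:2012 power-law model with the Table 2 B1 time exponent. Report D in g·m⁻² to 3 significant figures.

D(16) = 68.1 g·m⁻²

zinc: temperature factor f = +0.038·(-12.2) = -0.4636
  sulphur-dioxide contribution → 0.5596 μm/a
  chloride contribution → 0.4413 μm/a
  total first-year rate 1.001 μm/a
Power-law: D(16) = r_corr · 16^0.813
  D(16) = 1.001 × 16^0.813 = 1.001 × 9.527 = 9.535 μm
  Mass loss = 9.535 μm × 7.14 g/cm³ = 68.08 g·m⁻²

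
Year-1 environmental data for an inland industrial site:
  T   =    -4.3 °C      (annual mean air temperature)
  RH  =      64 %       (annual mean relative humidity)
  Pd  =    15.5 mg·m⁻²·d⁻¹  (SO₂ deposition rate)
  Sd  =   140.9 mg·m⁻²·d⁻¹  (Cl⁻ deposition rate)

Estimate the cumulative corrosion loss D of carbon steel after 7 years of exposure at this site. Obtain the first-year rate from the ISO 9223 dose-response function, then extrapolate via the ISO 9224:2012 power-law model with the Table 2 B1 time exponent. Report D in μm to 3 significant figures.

carbon steel: f(T) = +0.150·(T−10) [T≤10 °C] = -2.1450
  sulphur-dioxide contribution → 3.099 μm/a
  chloride contribution → 15.26 μm/a
  total first-year rate 18.36 μm/a
Power-law: D(7) = r_corr · 7^0.523
  D(7) = 18.36 × 7^0.523 = 18.36 × 2.767 = 50.79 μm

D(7) = 50.8 μm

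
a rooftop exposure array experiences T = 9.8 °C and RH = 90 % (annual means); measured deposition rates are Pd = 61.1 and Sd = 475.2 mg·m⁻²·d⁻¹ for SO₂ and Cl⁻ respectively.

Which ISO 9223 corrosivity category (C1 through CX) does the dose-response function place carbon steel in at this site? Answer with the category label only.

CX

carbon steel: f(T) = +0.150·(T−10) [T≤10 °C] = -0.0300
  Pd branch = 1.77·Pd^0.52·e^(0.02·RH+f) = 88.19 μm/a
  Sd branch = 0.102·Sd^0.62·e^(0.033·RH+0.04·T) = 134.4 μm/a
  sum: 88.19 + 134.4 → r_corr = 222.6 μm/a
Category bounds: 200…700 μm/a bracket r_corr ⇒ CX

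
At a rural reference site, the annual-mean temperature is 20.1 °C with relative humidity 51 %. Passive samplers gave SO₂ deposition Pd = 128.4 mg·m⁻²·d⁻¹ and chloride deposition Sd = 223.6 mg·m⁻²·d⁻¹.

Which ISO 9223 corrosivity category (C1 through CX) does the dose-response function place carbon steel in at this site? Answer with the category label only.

C4

carbon steel: f(T) = -0.054·(T−10) [T>10 °C] = -0.5454
  SO₂ term: 1.77·128.4^0.52·exp(0.02·51-0.5454) = 35.53
  Cl⁻ term: 0.102·223.6^0.62·exp(0.033·51+0.04·20.1) = 35.1
  r_corr = 35.53 + 35.1 = 70.63 μm/a
ISO 9223 Table 2 (carbon steel): 50 < 70.6 ≤ 80 μm/a ⇒ C4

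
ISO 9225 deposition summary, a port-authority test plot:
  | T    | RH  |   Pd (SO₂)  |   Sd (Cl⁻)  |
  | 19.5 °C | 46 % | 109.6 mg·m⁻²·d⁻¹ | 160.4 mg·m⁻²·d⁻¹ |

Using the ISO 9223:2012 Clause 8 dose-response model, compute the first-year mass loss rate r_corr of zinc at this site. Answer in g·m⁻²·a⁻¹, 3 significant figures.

r_corr = 20.2 g·m⁻²·a⁻¹

zinc: temperature factor f = -0.071·(9.5) = -0.6745
  Pd branch = 0.0129·Pd^0.44·e^(0.046·RH+f) = 0.4307 μm/a
  Sd branch = 0.0175·Sd^0.57·e^(0.008·RH+0.085·T) = 2.397 μm/a
  sum: 0.4307 + 2.397 → r_corr = 2.828 μm/a
Convert to mass loss: 2.828 μm/a × 7.14 g/cm³ = 20.19 g·m⁻²·a⁻¹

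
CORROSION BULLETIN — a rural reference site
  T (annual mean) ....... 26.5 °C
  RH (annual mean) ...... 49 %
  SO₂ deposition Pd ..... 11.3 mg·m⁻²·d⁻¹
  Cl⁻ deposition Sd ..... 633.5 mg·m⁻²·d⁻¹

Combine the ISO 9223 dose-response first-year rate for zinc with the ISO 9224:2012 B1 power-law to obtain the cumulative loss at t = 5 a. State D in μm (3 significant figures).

zinc: temperature factor f = -0.071·(16.5) = -1.1715
  sulphur-dioxide contribution → 0.1107 μm/a
  chloride contribution → 9.739 μm/a
  ⇒ r_corr(zinc) = 9.85 μm/a
Power-law: D(5) = r_corr · 5^0.813
  D(5) = 9.85 × 5^0.813 = 9.85 × 3.701 = 36.45 μm

D(5) = 36.4 μm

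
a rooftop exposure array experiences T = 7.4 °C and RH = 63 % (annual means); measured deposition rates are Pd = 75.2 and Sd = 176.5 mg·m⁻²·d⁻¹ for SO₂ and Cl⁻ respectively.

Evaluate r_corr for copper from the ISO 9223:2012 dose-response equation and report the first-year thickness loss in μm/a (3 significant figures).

copper: temperature factor f = +0.126·(-2.6) = -0.3276
  Pd branch = 0.0053·Pd^0.26·e^(0.059·RH+f) = 0.4832 μm/a
  Cl⁻ term: 0.01025·176.5^0.27·exp(0.036·63+0.049·7.4) = 0.5752
  sum: 0.4832 + 0.5752 → r_corr = 1.058 μm/a

r_corr = 1.06 μm/a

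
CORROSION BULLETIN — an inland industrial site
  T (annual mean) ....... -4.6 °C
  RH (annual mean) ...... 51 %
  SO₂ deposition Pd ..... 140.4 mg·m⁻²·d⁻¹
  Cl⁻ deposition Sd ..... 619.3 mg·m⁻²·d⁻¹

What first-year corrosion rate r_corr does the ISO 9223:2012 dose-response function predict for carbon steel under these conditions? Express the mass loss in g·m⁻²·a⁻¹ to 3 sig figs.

r_corr = 249 g·m⁻²·a⁻¹

carbon steel: temperature factor f = +0.150·(-14.6) = -2.1900
  sulphur-dioxide contribution → 7.186 μm/a
  chloride contribution → 24.58 μm/a
  ⇒ r_corr(carbon steel) = 31.77 μm/a
Convert to mass loss: 31.77 μm/a × 7.85 g/cm³ = 249.4 g·m⁻²·a⁻¹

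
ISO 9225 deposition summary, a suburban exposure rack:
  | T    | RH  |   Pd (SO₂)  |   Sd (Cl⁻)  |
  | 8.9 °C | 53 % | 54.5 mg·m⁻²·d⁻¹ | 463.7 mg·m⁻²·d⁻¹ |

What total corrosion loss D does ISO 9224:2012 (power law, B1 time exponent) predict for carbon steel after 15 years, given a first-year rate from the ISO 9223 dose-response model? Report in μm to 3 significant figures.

carbon steel: temperature factor f = +0.150·(-1.1) = -0.1650
  SO₂ term: 1.77·54.5^0.52·exp(0.02·53-0.1650) = 34.64
  Cl⁻ term: 0.102·463.7^0.62·exp(0.033·53+0.04·8.9) = 37.66
  sum: 34.64 + 37.66 → r_corr = 72.3 μm/a
ISO 9224: D(t) = r_corr · t^b with b = 0.523 (carbon steel, B1)
  D(15) = 72.3 × 15^0.523 = 72.3 × 4.122 = 298 μm

D(15) = 298 μm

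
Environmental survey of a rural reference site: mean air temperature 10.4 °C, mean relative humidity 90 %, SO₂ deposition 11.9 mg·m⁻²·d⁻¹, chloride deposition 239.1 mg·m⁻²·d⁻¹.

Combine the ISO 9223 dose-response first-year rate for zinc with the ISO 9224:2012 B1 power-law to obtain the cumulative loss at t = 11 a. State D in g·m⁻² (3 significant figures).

D(11) = 216 g·m⁻²

zinc: temperature factor f = -0.071·(0.4) = -0.0284
  SO₂ term: 0.0129·11.9^0.44·exp(0.046·90-0.0284) = 2.341
  Cl⁻ term: 0.0175·239.1^0.57·exp(0.008·90+0.085·10.4) = 1.974
  sum: 2.341 + 1.974 → r_corr = 4.316 μm/a
Power-law: D(11) = r_corr · 11^0.813
  D(11) = 4.316 × 11^0.813 = 4.316 × 7.025 = 30.32 μm
  Mass loss = 30.32 μm × 7.14 g/cm³ = 216.5 g·m⁻²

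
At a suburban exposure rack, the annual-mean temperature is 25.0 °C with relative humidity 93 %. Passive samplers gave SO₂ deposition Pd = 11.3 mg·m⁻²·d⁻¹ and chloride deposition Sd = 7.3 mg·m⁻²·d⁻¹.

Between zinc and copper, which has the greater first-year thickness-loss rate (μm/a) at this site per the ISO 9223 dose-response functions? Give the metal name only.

zinc: temperature factor f = -0.071·(15.0) = -1.0650
  Pd branch = 0.0129·Pd^0.44·e^(0.046·RH+f) = 0.9318 μm/a
  Sd branch = 0.0175·Sd^0.57·e^(0.008·RH+0.085·T) = 0.9575 μm/a
  sum: 0.9318 + 0.9575 → r_corr = 1.889 μm/a
copper: T>10 °C ⇒ hinge -0.080·(25.0−10) = -1.2000
  Pd branch = 0.0053·Pd^0.26·e^(0.059·RH+f) = 0.7243 μm/a
  Sd branch = 0.01025·Sd^0.27·e^(0.036·RH+0.049·T) = 1.698 μm/a
  r_corr = 0.7243 + 1.698 = 2.422 μm/a
Ordering by μm/a: copper (2.42) > zinc (1.89)

copper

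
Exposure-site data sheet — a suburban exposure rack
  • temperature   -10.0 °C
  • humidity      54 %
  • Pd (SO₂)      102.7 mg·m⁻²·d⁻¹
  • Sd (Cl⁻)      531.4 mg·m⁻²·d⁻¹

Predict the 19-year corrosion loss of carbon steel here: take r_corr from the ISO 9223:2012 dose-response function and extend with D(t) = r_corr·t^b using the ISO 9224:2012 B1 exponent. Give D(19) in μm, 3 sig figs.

D(19) = 106 μm

carbon steel: f(T) = +0.150·(T−10) [T≤10 °C] = -3.0000
  sulphur-dioxide contribution → 2.885 μm/a
  chloride contribution → 19.89 μm/a
  ⇒ r_corr(carbon steel) = 22.77 μm/a
ISO 9224: D(t) = r_corr · t^b with b = 0.523 (carbon steel, B1)
  D(19) = 22.77 × 19^0.523 = 22.77 × 4.664 = 106.2 μm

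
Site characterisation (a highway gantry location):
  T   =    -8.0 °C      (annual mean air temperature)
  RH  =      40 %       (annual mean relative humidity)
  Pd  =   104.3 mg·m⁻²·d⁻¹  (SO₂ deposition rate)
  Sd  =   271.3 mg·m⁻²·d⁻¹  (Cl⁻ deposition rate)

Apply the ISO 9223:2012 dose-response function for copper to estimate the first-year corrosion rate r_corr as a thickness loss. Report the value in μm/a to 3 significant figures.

copper: T≤10 °C ⇒ hinge +0.126·(-8.0−10) = -2.2680
  sulphur-dioxide contribution → 0.01945 μm/a
  chloride contribution → 0.1327 μm/a
  total first-year rate 0.1522 μm/a

r_corr = 0.152 μm/a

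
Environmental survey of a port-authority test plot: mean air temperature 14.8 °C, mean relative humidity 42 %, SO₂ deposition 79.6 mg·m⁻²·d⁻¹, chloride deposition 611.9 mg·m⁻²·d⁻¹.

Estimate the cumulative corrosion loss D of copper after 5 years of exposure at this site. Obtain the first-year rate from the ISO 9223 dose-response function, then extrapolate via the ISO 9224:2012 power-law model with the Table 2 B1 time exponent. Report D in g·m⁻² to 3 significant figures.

copper: f(T) = -0.080·(T−10) [T>10 °C] = -0.3840
  Pd branch = 0.0053·Pd^0.26·e^(0.059·RH+f) = 0.1343 μm/a
  Sd branch = 0.01025·Sd^0.27·e^(0.036·RH+0.049·T) = 0.5429 μm/a
  sum: 0.1343 + 0.5429 → r_corr = 0.6772 μm/a
Power-law: D(5) = r_corr · 5^0.667
  D(5) = 0.6772 × 5^0.667 = 0.6772 × 2.926 = 1.981 μm
  Mass loss = 1.981 μm × 8.96 g/cm³ = 17.75 g·m⁻²

D(5) = 17.8 g·m⁻²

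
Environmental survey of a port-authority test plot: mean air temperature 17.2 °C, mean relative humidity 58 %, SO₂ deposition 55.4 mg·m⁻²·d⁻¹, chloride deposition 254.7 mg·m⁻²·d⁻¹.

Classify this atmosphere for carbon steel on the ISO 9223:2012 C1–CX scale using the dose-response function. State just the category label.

carbon steel: f(T) = -0.054·(T−10) [T>10 °C] = -0.3888
  SO₂ term: 1.77·55.4^0.52·exp(0.02·58-0.3888) = 30.87
  Cl⁻ term: 0.102·254.7^0.62·exp(0.033·58+0.04·17.2) = 42.69
  sum: 30.87 + 42.69 → r_corr = 73.56 μm/a
ISO 9223 Table 2 (carbon steel): 50 < 73.6 ≤ 80 μm/a ⇒ C4

C4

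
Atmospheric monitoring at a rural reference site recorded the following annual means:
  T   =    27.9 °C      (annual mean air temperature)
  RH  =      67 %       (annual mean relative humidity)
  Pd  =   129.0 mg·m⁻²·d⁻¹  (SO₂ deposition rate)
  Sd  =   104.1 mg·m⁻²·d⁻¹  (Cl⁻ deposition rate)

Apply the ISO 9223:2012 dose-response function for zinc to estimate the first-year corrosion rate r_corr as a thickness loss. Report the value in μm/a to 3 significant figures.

zinc: f(T) = -0.071·(T−10) [T>10 °C] = -1.2709
  SO₂ term: 0.0129·129.0^0.44·exp(0.046·67-1.2709) = 0.6696
  Sd branch = 0.0175·Sd^0.57·e^(0.008·RH+0.085·T) = 4.526 μm/a
  r_corr = 0.6696 + 4.526 = 5.195 μm/a

r_corr = 5.20 μm/a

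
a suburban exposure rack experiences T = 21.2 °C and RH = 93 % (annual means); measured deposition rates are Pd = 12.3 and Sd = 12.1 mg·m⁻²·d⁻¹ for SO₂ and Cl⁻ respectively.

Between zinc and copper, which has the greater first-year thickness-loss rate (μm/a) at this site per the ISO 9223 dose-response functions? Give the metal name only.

zinc: T>10 °C ⇒ hinge -0.071·(21.2−10) = -0.7952
  SO₂ term: 0.0129·12.3^0.44·exp(0.046·93-0.7952) = 1.267
  Sd branch = 0.0175·Sd^0.57·e^(0.008·RH+0.085·T) = 0.9246 μm/a
  r_corr = 1.267 + 0.9246 = 2.191 μm/a
copper: f(T) = -0.080·(T−10) [T>10 °C] = -0.8960
  Pd branch = 0.0053·Pd^0.26·e^(0.059·RH+f) = 1.003 μm/a
  Sd branch = 0.01025·Sd^0.27·e^(0.036·RH+0.049·T) = 1.615 μm/a
  r_corr = 1.003 + 1.615 = 2.619 μm/a
Ordering by μm/a: copper (2.62) > zinc (2.19)

copper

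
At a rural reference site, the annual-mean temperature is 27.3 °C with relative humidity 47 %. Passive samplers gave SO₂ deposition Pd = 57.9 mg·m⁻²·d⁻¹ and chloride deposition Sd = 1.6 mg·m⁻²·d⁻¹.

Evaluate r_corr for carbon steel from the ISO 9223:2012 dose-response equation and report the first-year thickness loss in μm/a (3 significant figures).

r_corr = 16.6 μm/a

carbon steel: temperature factor f = -0.054·(17.3) = -0.9342
  Pd branch = 1.77·Pd^0.52·e^(0.02·RH+f) = 14.69 μm/a
  Sd branch = 0.102·Sd^0.62·e^(0.033·RH+0.04·T) = 1.919 μm/a
  r_corr = 14.69 + 1.919 = 16.61 μm/a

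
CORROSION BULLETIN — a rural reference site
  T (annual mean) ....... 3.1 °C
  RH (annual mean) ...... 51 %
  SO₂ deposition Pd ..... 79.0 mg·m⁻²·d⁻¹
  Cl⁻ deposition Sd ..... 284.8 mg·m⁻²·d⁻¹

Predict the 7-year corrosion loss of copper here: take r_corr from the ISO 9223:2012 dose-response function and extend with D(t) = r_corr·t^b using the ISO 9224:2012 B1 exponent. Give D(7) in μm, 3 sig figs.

copper: temperature factor f = +0.126·(-6.9) = -0.8694
  Pd branch = 0.0053·Pd^0.26·e^(0.059·RH+f) = 0.1402 μm/a
  Cl⁻ term: 0.01025·284.8^0.27·exp(0.036·51+0.049·3.1) = 0.3442
  r_corr = 0.1402 + 0.3442 = 0.4844 μm/a
Power-law: D(7) = r_corr · 7^0.667
  D(7) = 0.4844 × 7^0.667 = 0.4844 × 3.662 = 1.774 μm

D(7) = 1.77 μm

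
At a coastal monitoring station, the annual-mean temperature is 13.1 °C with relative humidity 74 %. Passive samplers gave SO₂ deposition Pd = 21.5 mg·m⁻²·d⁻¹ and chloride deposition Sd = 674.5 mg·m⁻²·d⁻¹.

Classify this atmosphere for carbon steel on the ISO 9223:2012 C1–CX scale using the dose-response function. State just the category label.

carbon steel: T>10 °C ⇒ hinge -0.054·(13.1−10) = -0.1674
  sulphur-dioxide contribution → 32.43 μm/a
  chloride contribution → 112.4 μm/a
  total first-year rate 144.8 μm/a
ISO 9223 Table 2 (carbon steel): 80 < 145 ≤ 200 μm/a ⇒ C5

C5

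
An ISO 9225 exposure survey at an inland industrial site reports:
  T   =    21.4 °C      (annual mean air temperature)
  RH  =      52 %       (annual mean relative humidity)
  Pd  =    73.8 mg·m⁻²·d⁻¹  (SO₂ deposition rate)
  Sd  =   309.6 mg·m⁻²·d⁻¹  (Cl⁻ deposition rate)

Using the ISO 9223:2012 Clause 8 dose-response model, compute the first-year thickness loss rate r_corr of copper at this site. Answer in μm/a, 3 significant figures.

r_corr = 1.03 μm/a

copper: temperature factor f = -0.080·(11.4) = -0.9120
  SO₂ term: 0.0053·73.8^0.26·exp(0.059·52-0.9120) = 0.1401
  Cl⁻ term: 0.01025·309.6^0.27·exp(0.036·52+0.049·21.4) = 0.8946
  r_corr = 0.1401 + 0.8946 = 1.035 μm/a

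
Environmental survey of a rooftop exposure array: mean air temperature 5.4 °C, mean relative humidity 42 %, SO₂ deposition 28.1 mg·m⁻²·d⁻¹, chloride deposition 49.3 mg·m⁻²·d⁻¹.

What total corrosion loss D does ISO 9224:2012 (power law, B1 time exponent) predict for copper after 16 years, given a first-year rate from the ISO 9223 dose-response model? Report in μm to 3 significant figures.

copper: f(T) = +0.126·(T−10) [T≤10 °C] = -0.5796
  sulphur-dioxide contribution → 0.08422 μm/a
  chloride contribution → 0.1735 μm/a
  ⇒ r_corr(copper) = 0.2577 μm/a
Power-law: D(16) = r_corr · 16^0.667
  D(16) = 0.2577 × 16^0.667 = 0.2577 × 6.355 = 1.638 μm

D(16) = 1.64 μm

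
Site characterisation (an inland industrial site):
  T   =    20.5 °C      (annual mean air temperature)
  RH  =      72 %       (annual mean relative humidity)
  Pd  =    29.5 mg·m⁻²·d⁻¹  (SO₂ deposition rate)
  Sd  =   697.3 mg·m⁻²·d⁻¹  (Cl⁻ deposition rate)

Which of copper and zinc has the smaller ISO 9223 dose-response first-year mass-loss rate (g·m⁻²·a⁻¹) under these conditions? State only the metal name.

copper: T>10 °C ⇒ hinge -0.080·(20.5−10) = -0.8400
  SO₂ term: 0.0053·29.5^0.26·exp(0.059·72-0.8400) = 0.3859
  Cl⁻ term: 0.01025·697.3^0.27·exp(0.036·72+0.049·20.5) = 2.19
  r_corr = 0.3859 + 2.19 = 2.576 μm/a
  mass loss = 2.576 μm/a × 8.96 g/cm³ = 23.08 g·m⁻²·a⁻¹
zinc: T>10 °C ⇒ hinge -0.071·(20.5−10) = -0.7455
  SO₂ term: 0.0129·29.5^0.44·exp(0.046·72-0.7455) = 0.7446
  Sd branch = 0.0175·Sd^0.57·e^(0.008·RH+0.085·T) = 7.425 μm/a
  r_corr = 0.7446 + 7.425 = 8.17 μm/a
  mass loss = 8.17 μm/a × 7.14 g/cm³ = 58.33 g·m⁻²·a⁻¹
Ordering by g·m⁻²·a⁻¹: zinc (58.3) > copper (23.1)

copper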